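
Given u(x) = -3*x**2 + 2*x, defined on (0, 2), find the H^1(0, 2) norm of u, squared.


||u||_{H^1}^2 = 1144/15

The H^1 norm (squared) on an interval (0, L) is
  ||u||_{H^1}^2 = ∫_0^L u(x)^2 dx + ∫_0^L u'(x)^2 dx.
Compute u'(x) = 2 - 6*x.
Then u(x)^2 = 9*x**4 - 12*x**3 + 4*x**2 and u'(x)^2 = 36*x**2 - 24*x + 4.
Integrate each monomial from 0 to 2 using ∫_0^2 c·x^n dx = c·2^(n+1)/(n+1):
  ∫_0^2 u(x)^2 dx = ∫_0^2 (9*x^4 - 12*x^3 + 4*x^2) dx. Term by term:
    ∫_0^2 9*x^4 dx = 288/5;  ∫_0^2 -12*x^3 dx = -48;  ∫_0^2 4*x^2 dx = 32/3.
  Sum: 288/5 − 48 + 32/3 = 304/15.
  ∫_0^2 u'(x)^2 dx = ∫_0^2 (36*x^2 - 24*x + 4) dx. Term by term:
    ∫_0^2 36*x^2 dx = 96;  ∫_0^2 -24*x dx = -48;  ∫_0^2 4 dx = 8.
  Sum: 96 − 48 + 8 = 56.
Adding: ||u||_{H^1}^2 = 304/15 + 56 = 1144/15.


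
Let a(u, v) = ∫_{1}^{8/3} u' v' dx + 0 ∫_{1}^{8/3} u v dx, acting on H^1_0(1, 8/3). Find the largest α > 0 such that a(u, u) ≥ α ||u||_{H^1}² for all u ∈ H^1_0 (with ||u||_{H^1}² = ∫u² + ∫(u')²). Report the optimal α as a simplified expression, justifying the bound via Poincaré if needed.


α = 9*π^2/(25 + 9*π^2)

Coercivity of a(·,·) on H^1_0(1, 8/3) means a(u, u) ≥ α ||u||_{H^1}² for every u ∈ H^1_0.
The interval has length L = 5/3, and Poincaré/coercivity depend only on L. Here a(u, u) = ∫(u')² + (0)·∫u².
Here c = 0, so a(u,u) = ∫(u')² alone. The condition a(u,u) ≥ α||u||_{H^1}² reads (1−α)∫(u')² ≥ (α−c)∫u². Any admissible α is ≤ 1 (rapidly oscillating u have ∫u²/∫(u')² → 0), and α = 1 would force 0 ≥ (1−c)∫u², impossible since c < 1; so 1−α > 0. By the sharp Poincaré inequality on H^1_0 of an interval of length L, ∫(u')² ≥ (π/L)²∫u² with equality for the first sine mode sin(π(x−x₀)/L) (x₀ the left endpoint), so the inequality holds for all u iff (1−α)(π/L)² ≥ α − c, i.e. α ≤ ((π/L)² + c)/((π/L)² + 1) = (1 + c(L/π)²)/(1 + (L/π)²). (Direct route, valid since c ≤ 0: Poincaré gives c∫u² ≥ c(L/π)²∫(u')², so a(u,u) ≥ (1 + c(L/π)²)∫(u')², while ||u||_{H^1}² ≤ (1 + (L/π)²)∫(u')²; dividing yields the same α.) With (π/L)² = 9*π^2/25 and c = 0, the largest admissible constant is α = ((π/L)² + c)/((π/L)² + 1).
Simplifying, α = 9*π^2/(25 + 9*π^2).


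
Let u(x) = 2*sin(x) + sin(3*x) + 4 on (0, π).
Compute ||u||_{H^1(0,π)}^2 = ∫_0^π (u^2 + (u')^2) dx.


||u||_{H^1(0,π)}^2 = 112/3 + 25*π

u'(x) = 2*cos(x) + 3*cos(3*x).
Expand u² and (u')² and integrate term by term on (0, π), using: for integers n ≥ 1, ∫_0^π sin²(nx) dx = ∫_0^π cos²(nx) dx = π/2; for n ≠ n', ∫_0^π sin(nx)sin(n'x) dx = ∫_0^π cos(nx)cos(n'x) dx = 0; and by product-to-sum, ∫_0^π sin(nx)cos(n'x) dx = ½∫_0^π [sin((n+n')x) + sin((n−n')x)] dx, which is 0 when n+n' is even and 2n/(n²−n'²) when n+n' is odd (it need not vanish on (0, π)). For the constant mode: ∫_0^π 1 dx = π, ∫_0^π cos(nx) dx = 0, ∫_0^π sin(nx) dx = (1−(−1)^n)/n.
  u² squared terms: (4)²·∫1 dx = 16·π = 16*π;  (2)²·∫sin(x)² dx = 4·π/2 = 2*π;  (1)²·∫sin(3x)² dx = 1·π/2 = π/2.
  u² cross terms: 2·(4)·(2)·∫1·sin(x) dx = 16·(2) = 32;  2·(4)·(1)·∫1·sin(3x) dx = 8·(2/3) = 16/3;  2·(2)·(1)·∫sin(x)·sin(3x) dx = 4·(0) = 0.
  So ∫_0^π u² dx = 16*π + 2*π + π/2 + 32 + 16/3 + 0 = 112/3 + 37*π/2.
  (u')² squared terms: (2)²·∫cos(x)² dx = 4·π/2 = 2*π;  (3)²·∫cos(3x)² dx = 9·π/2 = 9*π/2.
  (u')² cross terms: 2·(2)·(3)·∫cos(x)·cos(3x) dx = 12·(0) = 0.
  So ∫_0^π (u')² dx = 2*π + 9*π/2 + 0 = 13*π/2.
||u||_{H^1}^2 = (112/3 + 37*π/2) + (13*π/2) = 112/3 + 25*π.


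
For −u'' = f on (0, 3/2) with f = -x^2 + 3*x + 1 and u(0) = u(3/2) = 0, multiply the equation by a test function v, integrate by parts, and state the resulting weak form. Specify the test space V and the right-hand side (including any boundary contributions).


V = H^1_0(0, 3/2) (so v(0) = v(3/2) = 0); weak form: ∫_0^3/2 u'v' dx = ∫_0^3/2 (-x^2 + 3*x + 1) v dx for all v ∈ V.

Multiply both sides by a test function v and integrate from 0 to 3/2:
  ∫_0^3/2 −u''(x) v(x) dx = ∫_0^3/2 f(x) v(x) dx.
Integrate the LHS by parts once:
  ∫_0^3/2 −u'' v dx = −[u'(x) v(x)]_0^3/2 + ∫_0^3/2 u'(x) v'(x) dx.
Thus ∫_0^3/2 u'(x) v'(x) dx = ∫_0^3/2 f(x) v(x) dx + [u'(x) v(x)]_0^3/2.
Choose V so that boundary terms are either known or forced to vanish.
u is Dirichlet: u(0) = u(3/2) = 0. Let V = H^1_0(0, 3/2); then v(0) = v(3/2) = 0, and [u' v]_0^3/2 = 0.
Weak formulation: find u (satisfying any essential BC) such that ∫_0^3/2 u'(x) v'(x) dx = ∫_0^3/2 f v dx for all v ∈ V.
Substituting f(x) = -x^2 + 3*x + 1, the right-hand side is ∫_0^3/2 (-x^2 + 3*x + 1) v dx.


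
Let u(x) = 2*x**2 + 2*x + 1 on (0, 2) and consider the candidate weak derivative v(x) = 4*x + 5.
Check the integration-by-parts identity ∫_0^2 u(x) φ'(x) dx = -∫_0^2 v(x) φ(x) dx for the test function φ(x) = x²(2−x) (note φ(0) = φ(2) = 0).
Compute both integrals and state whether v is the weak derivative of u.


LHS = -136/15, RHS = -196/15. No, v is not the weak derivative of u.

u(x) = 2*x**2 + 2*x + 1, classical derivative u'(x) = 4*x + 2.
φ(x) = x²(2−x), so φ'(x) = x*(4 - 3*x).
Note φ(0) = φ(2) = 0, so the boundary term u·φ vanishes.
LHS = ∫_0^2 u(x) φ'(x) dx = ∫_0^2 (-6*x^4 + 2*x^3 + 5*x^2 + 4*x) dx. Term by term:
  ∫_0^2 -6*x^4 dx = -192/5;  ∫_0^2 2*x^3 dx = 8;  ∫_0^2 5*x^2 dx = 40/3;
  ∫_0^2 4*x dx = 8.
Sum: -192/5 + 8 + 40/3 + 8 = -136/15.
So LHS = -136/15.
∫_0^2 v(x) φ(x) dx = ∫_0^2 (-4*x^4 + 3*x^3 + 10*x^2) dx. Term by term:
  ∫_0^2 -4*x^4 dx = -128/5;  ∫_0^2 3*x^3 dx = 12;  ∫_0^2 10*x^2 dx = 80/3.
Sum: -128/5 + 12 + 80/3 = 196/15.
So RHS = -∫_0^2 v(x) φ(x) dx = -196/15.
LHS − RHS = 4 ≠ 0, so the identity fails.
(For a valid weak derivative the identity must hold for EVERY test function, in particular this one. The failure shows v is NOT the weak derivative of u.)
Correct weak derivative would be u'(x) = 4*x + 2.


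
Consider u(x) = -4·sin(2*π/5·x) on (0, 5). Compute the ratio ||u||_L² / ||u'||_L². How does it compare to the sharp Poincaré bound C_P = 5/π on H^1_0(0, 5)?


||u||_L² / ||u'||_L² = 5/(2*π) < C_P = 5/π.

u(x) = -4·sin(2*π/5·x), so u'(x) = -8*π*cos(2*π*x/5)/5.
Writing u(x) = A·sin(kπx/L) with A = -4 and k = 2, use ∫_0^L sin²(kπx/L) dx = L/2 and ∫_0^L cos²(kπx/L) dx = L/2.
u² = 16·sin²(2*π/5·x) and (u')² = 64*π^2/25·cos²(2*π/5·x), and each of sin², cos² integrates to L/2 = 5/2 over (0, 5).
∫_0^5 u² dx = 40, so ||u||_L² = 2*sqrt(10).
∫_0^5 (u')² dx = 32*π^2/5, so ||u'||_L² = 4*sqrt(10)*π/5.
Ratio ||u||_L² / ||u'||_L² = 5/(2*π).
Sharp Poincaré constant on H^1_0(0, 5) is C_P = L/π = 5/π, achieved by sin(π/5·x).
This is the k = 2 harmonic; the ratio L/(kπ) is strictly less than C_P = L/π, consistent with the sharp inequality ||u||_L² ≤ C_P ||u'||_L².


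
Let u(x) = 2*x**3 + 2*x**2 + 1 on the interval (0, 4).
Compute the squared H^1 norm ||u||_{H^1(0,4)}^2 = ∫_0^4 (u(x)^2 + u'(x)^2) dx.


||u||_{H^1}^2 = 187420/7

The H^1 norm (squared) on an interval (0, L) is
  ||u||_{H^1}^2 = ∫_0^L u(x)^2 dx + ∫_0^L u'(x)^2 dx.
Compute u'(x) = 6*x**2 + 4*x.
Then u(x)^2 = 4*x**6 + 8*x**5 + 4*x**4 + 4*x**3 + 4*x**2 + 1 and u'(x)^2 = 36*x**4 + 48*x**3 + 16*x**2.
Integrate each monomial from 0 to 4 using ∫_0^4 c·x^n dx = c·4^(n+1)/(n+1):
  ∫_0^4 u(x)^2 dx = ∫_0^4 (4*x^6 + 8*x^5 + 4*x^4 + 4*x^3 + 4*x^2 + 1) dx. Term by term:
    ∫_0^4 4*x^6 dx = 65536/7;  ∫_0^4 8*x^5 dx = 16384/3;  ∫_0^4 4*x^4 dx = 4096/5;
    ∫_0^4 4*x^3 dx = 256;  ∫_0^4 4*x^2 dx = 256/3;  ∫_0^4 1 dx = 4.
  Sum: 65536/7 + 16384/3 + 4096/5 + 256 + 256/3 + 4 = 1678756/105.
  ∫_0^4 u'(x)^2 dx = ∫_0^4 (36*x^4 + 48*x^3 + 16*x^2) dx. Term by term:
    ∫_0^4 36*x^4 dx = 36864/5;  ∫_0^4 48*x^3 dx = 3072;  ∫_0^4 16*x^2 dx = 1024/3.
  Sum: 36864/5 + 3072 + 1024/3 = 161792/15.
Adding: ||u||_{H^1}^2 = 1678756/105 + 161792/15 = 187420/7.


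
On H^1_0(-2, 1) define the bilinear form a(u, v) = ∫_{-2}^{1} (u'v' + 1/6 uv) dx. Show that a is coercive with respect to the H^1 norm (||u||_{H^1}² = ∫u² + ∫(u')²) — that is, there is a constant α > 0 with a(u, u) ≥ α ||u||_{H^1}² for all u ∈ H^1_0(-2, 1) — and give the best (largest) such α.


α = (3/2 + π^2)/(9 + π^2)

Coercivity of a(·,·) on H^1_0(-2, 1) means a(u, u) ≥ α ||u||_{H^1}² for every u ∈ H^1_0.
The interval has length L = 3, and Poincaré/coercivity depend only on L. Here a(u, u) = ∫(u')² + (1/6)·∫u².
Here 0 < c = 1/6 < 1. The condition a(u,u) ≥ α||u||_{H^1}² reads (1−α)∫(u')² ≥ (α−c)∫u². Any admissible α is ≤ 1 (rapidly oscillating u have ∫u²/∫(u')² → 0), and α = 1 would force 0 ≥ (1−c)∫u², impossible since c < 1; so 1−α > 0. By the sharp Poincaré inequality on H^1_0 of an interval of length L, ∫(u')² ≥ (π/L)²∫u² with equality for the first sine mode sin(π(x−x₀)/L) (x₀ the left endpoint), so the inequality holds for all u iff (1−α)(π/L)² ≥ α − c, i.e. α ≤ ((π/L)² + c)/((π/L)² + 1) = (1 + c(L/π)²)/(1 + (L/π)²). With (π/L)² = π^2/9 and c = 1/6, the largest admissible constant is α = ((π/L)² + c)/((π/L)² + 1).
Simplifying, α = (3/2 + π^2)/(9 + π^2).


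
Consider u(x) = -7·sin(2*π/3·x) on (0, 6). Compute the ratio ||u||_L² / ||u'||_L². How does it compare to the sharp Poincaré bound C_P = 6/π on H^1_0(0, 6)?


||u||_L² / ||u'||_L² = 3/(2*π) < C_P = 6/π.

u(x) = -7·sin(2*π/3·x), so u'(x) = -14*π*cos(2*π*x/3)/3.
Writing u(x) = A·sin(kπx/L) with A = -7 and k = 4, use ∫_0^L sin²(kπx/L) dx = L/2 and ∫_0^L cos²(kπx/L) dx = L/2.
u² = 49·sin²(2*π/3·x) and (u')² = 196*π^2/9·cos²(2*π/3·x), and each of sin², cos² integrates to L/2 = 3 over (0, 6).
∫_0^6 u² dx = 147, so ||u||_L² = 7*sqrt(3).
∫_0^6 (u')² dx = 196*π^2/3, so ||u'||_L² = 14*sqrt(3)*π/3.
Ratio ||u||_L² / ||u'||_L² = 3/(2*π).
Sharp Poincaré constant on H^1_0(0, 6) is C_P = L/π = 6/π, achieved by sin(π/6·x).
This is the k = 4 harmonic; the ratio L/(kπ) is strictly less than C_P = L/π, consistent with the sharp inequality ||u||_L² ≤ C_P ||u'||_L².


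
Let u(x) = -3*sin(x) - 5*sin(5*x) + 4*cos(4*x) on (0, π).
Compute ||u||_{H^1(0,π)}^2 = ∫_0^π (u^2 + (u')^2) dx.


||u||_{H^1(0,π)}^2 = -31552/45 + 470*π

u'(x) = -16*sin(4*x) - 3*cos(x) - 25*cos(5*x).
Expand u² and (u')² and integrate term by term on (0, π), using: for integers n ≥ 1, ∫_0^π sin²(nx) dx = ∫_0^π cos²(nx) dx = π/2; for n ≠ n', ∫_0^π sin(nx)sin(n'x) dx = ∫_0^π cos(nx)cos(n'x) dx = 0; and by product-to-sum, ∫_0^π sin(nx)cos(n'x) dx = ½∫_0^π [sin((n+n')x) + sin((n−n')x)] dx, which is 0 when n+n' is even and 2n/(n²−n'²) when n+n' is odd (it need not vanish on (0, π)).
  u² squared terms: (-5)²·∫sin(5x)² dx = 25·π/2 = 25*π/2;  (-3)²·∫sin(x)² dx = 9·π/2 = 9*π/2;  (4)²·∫cos(4x)² dx = 16·π/2 = 8*π.
  u² cross terms: 2·(-5)·(-3)·∫sin(5x)·sin(x) dx = 30·(0) = 0;  2·(-5)·(4)·∫sin(5x)·cos(4x) dx = -40·(10/9) = -400/9;  2·(-3)·(4)·∫sin(x)·cos(4x) dx = -24·(-2/15) = 16/5.
  So ∫_0^π u² dx = 25*π/2 + 9*π/2 + 8*π + 0 − 400/9 + 16/5 = -1856/45 + 25*π.
  (u')² squared terms: (-25)²·∫cos(5x)² dx = 625·π/2 = 625*π/2;  (-16)²·∫sin(4x)² dx = 256·π/2 = 128*π;  (-3)²·∫cos(x)² dx = 9·π/2 = 9*π/2.
  (u')² cross terms: 2·(-25)·(-16)·∫cos(5x)·sin(4x) dx = 800·(-8/9) = -6400/9;  2·(-25)·(-3)·∫cos(5x)·cos(x) dx = 150·(0) = 0;  2·(-16)·(-3)·∫sin(4x)·cos(x) dx = 96·(8/15) = 256/5.
  So ∫_0^π (u')² dx = 625*π/2 + 128*π + 9*π/2 − 6400/9 + 0 + 256/5 = -29696/45 + 445*π.
||u||_{H^1}^2 = (-1856/45 + 25*π) + (-29696/45 + 445*π) = -31552/45 + 470*π.


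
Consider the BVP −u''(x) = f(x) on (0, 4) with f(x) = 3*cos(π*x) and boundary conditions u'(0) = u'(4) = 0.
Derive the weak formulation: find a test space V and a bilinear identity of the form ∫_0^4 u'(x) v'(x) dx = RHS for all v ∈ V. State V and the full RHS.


V = H^1(0, 4) (no boundary constraint on v; u is determined up to an additive constant); weak form: ∫_0^4 u'v' dx = ∫_0^4 (3*cos(π*x)) v dx for all v ∈ V.

Multiply both sides by a test function v and integrate from 0 to 4:
  ∫_0^4 −u''(x) v(x) dx = ∫_0^4 f(x) v(x) dx.
Integrate the LHS by parts once:
  ∫_0^4 −u'' v dx = −[u'(x) v(x)]_0^4 + ∫_0^4 u'(x) v'(x) dx.
Thus ∫_0^4 u'(x) v'(x) dx = ∫_0^4 f(x) v(x) dx + [u'(x) v(x)]_0^4.
Choose V so that boundary terms are either known or forced to vanish.
u has homogeneous Neumann: u'(0) = u'(4) = 0. So [u' v]_0^4 = 0·v(4) − 0·v(0) = 0 for any v; take V = H^1(0, 4).
Weak formulation: find u (satisfying any essential BC) such that ∫_0^4 u'(x) v'(x) dx = ∫_0^4 f v dx for all v ∈ V (homogeneous Neumann, so boundary terms vanish).
Substituting f(x) = 3*cos(π*x), the right-hand side is ∫_0^4 (3*cos(π*x)) v dx.
Compatibility check (pure Neumann): taking v ≡ 1 ∈ V gives 0 = ∫_0^4 f dx + (0) − (0), i.e. ∫_0^4 f dx must equal u'(0) − u'(4) = 0. Indeed ∫_0^4 (3*cos(π*x)) dx = 0, so the data are compatible. The solution is then unique only up to an additive constant (fix it e.g. by requiring ∫_0^4 u dx = 0).


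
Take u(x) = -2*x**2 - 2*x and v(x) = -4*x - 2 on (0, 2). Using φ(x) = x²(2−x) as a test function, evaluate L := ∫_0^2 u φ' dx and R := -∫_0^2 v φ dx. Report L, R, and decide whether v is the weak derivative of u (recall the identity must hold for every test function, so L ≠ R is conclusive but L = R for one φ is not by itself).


LHS = 136/15, RHS = 136/15. Yes, v = u' weakly.

u(x) = -2*x**2 - 2*x, classical derivative u'(x) = -4*x - 2.
φ(x) = x²(2−x), so φ'(x) = x*(4 - 3*x).
Note φ(0) = φ(2) = 0, so the boundary term u·φ vanishes.
LHS = ∫_0^2 u(x) φ'(x) dx = ∫_0^2 (6*x^4 - 2*x^3 - 8*x^2) dx. Term by term:
  ∫_0^2 6*x^4 dx = 192/5;  ∫_0^2 -2*x^3 dx = -8;  ∫_0^2 -8*x^2 dx = -64/3.
Sum: 192/5 − 8 − 64/3 = 136/15.
So LHS = 136/15.
∫_0^2 v(x) φ(x) dx = ∫_0^2 (4*x^4 - 6*x^3 - 4*x^2) dx. Term by term:
  ∫_0^2 4*x^4 dx = 128/5;  ∫_0^2 -6*x^3 dx = -24;  ∫_0^2 -4*x^2 dx = -32/3.
Sum: 128/5 − 24 − 32/3 = -136/15.
So RHS = -∫_0^2 v(x) φ(x) dx = 136/15.
LHS = RHS, so the identity holds for this test φ.
Moreover u is smooth here and v(x) = u'(x) = -4*x - 2 pointwise, so the identity holds for every test function. Hence v is the weak derivative of u.


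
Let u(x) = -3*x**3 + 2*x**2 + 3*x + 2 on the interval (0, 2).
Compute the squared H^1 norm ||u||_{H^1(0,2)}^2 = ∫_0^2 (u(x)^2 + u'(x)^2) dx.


||u||_{H^1}^2 = 7678/35

The H^1 norm (squared) on an interval (0, L) is
  ||u||_{H^1}^2 = ∫_0^L u(x)^2 dx + ∫_0^L u'(x)^2 dx.
Compute u'(x) = -9*x**2 + 4*x + 3.
Then u(x)^2 = 9*x**6 - 12*x**5 - 14*x**4 + 17*x**2 + 12*x + 4 and u'(x)^2 = 81*x**4 - 72*x**3 - 38*x**2 + 24*x + 9.
Integrate each monomial from 0 to 2 using ∫_0^2 c·x^n dx = c·2^(n+1)/(n+1):
  ∫_0^2 u(x)^2 dx = ∫_0^2 (9*x^6 - 12*x^5 - 14*x^4 + 17*x^2 + 12*x + 4) dx. Term by term:
    ∫_0^2 9*x^6 dx = 1152/7;  ∫_0^2 -12*x^5 dx = -128;  ∫_0^2 -14*x^4 dx = -448/5;
    ∫_0^2 17*x^2 dx = 136/3;  ∫_0^2 12*x dx = 24;  ∫_0^2 4 dx = 8.
  Sum: 1152/7 − 128 − 448/5 + 136/3 + 24 + 8 = 2552/105.
  ∫_0^2 u'(x)^2 dx = ∫_0^2 (81*x^4 - 72*x^3 - 38*x^2 + 24*x + 9) dx. Term by term:
    ∫_0^2 81*x^4 dx = 2592/5;  ∫_0^2 -72*x^3 dx = -288;  ∫_0^2 -38*x^2 dx = -304/3;
    ∫_0^2 24*x dx = 48;  ∫_0^2 9 dx = 18.
  Sum: 2592/5 − 288 − 304/3 + 48 + 18 = 2926/15.
Adding: ||u||_{H^1}^2 = 2552/105 + 2926/15 = 7678/35.


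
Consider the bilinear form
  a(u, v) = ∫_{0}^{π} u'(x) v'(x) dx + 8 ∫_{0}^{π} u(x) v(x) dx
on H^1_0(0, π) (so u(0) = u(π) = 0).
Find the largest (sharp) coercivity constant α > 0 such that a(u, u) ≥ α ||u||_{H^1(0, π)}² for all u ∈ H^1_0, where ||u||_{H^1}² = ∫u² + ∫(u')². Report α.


α = 1

Coercivity of a(·,·) on H^1_0(0, π) means a(u, u) ≥ α ||u||_{H^1}² for every u ∈ H^1_0.
The interval has length L = π, and Poincaré/coercivity depend only on L. Here a(u, u) = ∫(u')² + (8)·∫u².
Here c = 8 ≥ 1, so a(u,u) = ∫(u')² + c∫u² ≥ ∫(u')² + ∫u² = ||u||_{H^1}², i.e. α = 1 works. No larger α is possible: a(u,u) ≥ α||u||_{H^1}² means (1−α)∫(u')² ≥ (α−c)∫u², and for the modes u_n = sin(nπ(x−x₀)/L) (x₀ the left endpoint) one has ∫u_n²/∫(u_n')² = (L/(nπ))² → 0, so a(u_n,u_n)/||u_n||_{H^1}² → 1. Hence the optimal constant is α = 1.
Therefore α = 1.


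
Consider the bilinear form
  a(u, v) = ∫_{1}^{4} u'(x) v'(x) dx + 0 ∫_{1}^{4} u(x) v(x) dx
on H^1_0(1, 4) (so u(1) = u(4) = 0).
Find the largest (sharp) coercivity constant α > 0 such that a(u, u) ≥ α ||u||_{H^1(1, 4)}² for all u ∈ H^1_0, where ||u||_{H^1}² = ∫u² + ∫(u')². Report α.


α = π^2/(9 + π^2)

Coercivity of a(·,·) on H^1_0(1, 4) means a(u, u) ≥ α ||u||_{H^1}² for every u ∈ H^1_0.
The interval has length L = 3, and Poincaré/coercivity depend only on L. Here a(u, u) = ∫(u')² + (0)·∫u².
Here c = 0, so a(u,u) = ∫(u')² alone. The condition a(u,u) ≥ α||u||_{H^1}² reads (1−α)∫(u')² ≥ (α−c)∫u². Any admissible α is ≤ 1 (rapidly oscillating u have ∫u²/∫(u')² → 0), and α = 1 would force 0 ≥ (1−c)∫u², impossible since c < 1; so 1−α > 0. By the sharp Poincaré inequality on H^1_0 of an interval of length L, ∫(u')² ≥ (π/L)²∫u² with equality for the first sine mode sin(π(x−x₀)/L) (x₀ the left endpoint), so the inequality holds for all u iff (1−α)(π/L)² ≥ α − c, i.e. α ≤ ((π/L)² + c)/((π/L)² + 1) = (1 + c(L/π)²)/(1 + (L/π)²). (Direct route, valid since c ≤ 0: Poincaré gives c∫u² ≥ c(L/π)²∫(u')², so a(u,u) ≥ (1 + c(L/π)²)∫(u')², while ||u||_{H^1}² ≤ (1 + (L/π)²)∫(u')²; dividing yields the same α.) With (π/L)² = π^2/9 and c = 0, the largest admissible constant is α = ((π/L)² + c)/((π/L)² + 1).
Simplifying, α = π^2/(9 + π^2).


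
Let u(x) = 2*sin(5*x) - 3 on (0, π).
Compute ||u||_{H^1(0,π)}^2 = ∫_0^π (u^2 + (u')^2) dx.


||u||_{H^1(0,π)}^2 = -24/5 + 61*π

u'(x) = 10*cos(5*x).
Expand u² and (u')² and integrate term by term on (0, π), using: for integers n ≥ 1, ∫_0^π sin²(nx) dx = ∫_0^π cos²(nx) dx = π/2; for n ≠ n', ∫_0^π sin(nx)sin(n'x) dx = ∫_0^π cos(nx)cos(n'x) dx = 0; and by product-to-sum, ∫_0^π sin(nx)cos(n'x) dx = ½∫_0^π [sin((n+n')x) + sin((n−n')x)] dx, which is 0 when n+n' is even and 2n/(n²−n'²) when n+n' is odd (it need not vanish on (0, π)). For the constant mode: ∫_0^π 1 dx = π, ∫_0^π cos(nx) dx = 0, ∫_0^π sin(nx) dx = (1−(−1)^n)/n.
  u² squared terms: (-3)²·∫1 dx = 9·π = 9*π;  (2)²·∫sin(5x)² dx = 4·π/2 = 2*π.
  u² cross terms: 2·(-3)·(2)·∫1·sin(5x) dx = -12·(2/5) = -24/5.
  So ∫_0^π u² dx = 9*π + 2*π − 24/5 = -24/5 + 11*π.
  (u')² squared terms: (10)²·∫cos(5x)² dx = 100·π/2 = 50*π.
  So ∫_0^π (u')² dx = 50*π.
||u||_{H^1}^2 = (-24/5 + 11*π) + (50*π) = -24/5 + 61*π.


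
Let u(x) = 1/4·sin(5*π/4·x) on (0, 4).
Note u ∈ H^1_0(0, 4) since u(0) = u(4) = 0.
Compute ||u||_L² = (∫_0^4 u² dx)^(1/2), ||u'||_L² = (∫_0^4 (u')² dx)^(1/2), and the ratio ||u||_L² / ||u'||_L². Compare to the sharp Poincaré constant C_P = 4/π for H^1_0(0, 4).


||u||_L² / ||u'||_L² = 4/(5*π) < C_P = 4/π.

u(x) = 1/4·sin(5*π/4·x), so u'(x) = 5*π*cos(5*π*x/4)/16.
Writing u(x) = A·sin(kπx/L) with A = 1/4 and k = 5, use ∫_0^L sin²(kπx/L) dx = L/2 and ∫_0^L cos²(kπx/L) dx = L/2.
u² = 1/16·sin²(5*π/4·x) and (u')² = 25*π^2/256·cos²(5*π/4·x), and each of sin², cos² integrates to L/2 = 2 over (0, 4).
∫_0^4 u² dx = 1/8, so ||u||_L² = sqrt(2)/4.
∫_0^4 (u')² dx = 25*π^2/128, so ||u'||_L² = 5*sqrt(2)*π/16.
Ratio ||u||_L² / ||u'||_L² = 4/(5*π).
Sharp Poincaré constant on H^1_0(0, 4) is C_P = L/π = 4/π, achieved by sin(π/4·x).
This is the k = 5 harmonic; the ratio L/(kπ) is strictly less than C_P = L/π, consistent with the sharp inequality ||u||_L² ≤ C_P ||u'||_L².


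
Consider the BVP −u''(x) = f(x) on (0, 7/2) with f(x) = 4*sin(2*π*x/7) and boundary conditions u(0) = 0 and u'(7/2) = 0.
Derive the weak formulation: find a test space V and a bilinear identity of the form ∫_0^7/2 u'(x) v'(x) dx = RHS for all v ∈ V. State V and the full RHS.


V = {v ∈ H^1(0, 7/2) : v(0) = 0} (test functions vanish at x = 0 where u is specified); weak form: ∫_0^7/2 u'v' dx = ∫_0^7/2 (4*sin(2*π*x/7)) v dx for all v ∈ V.

Multiply both sides by a test function v and integrate from 0 to 7/2:
  ∫_0^7/2 −u''(x) v(x) dx = ∫_0^7/2 f(x) v(x) dx.
Integrate the LHS by parts once:
  ∫_0^7/2 −u'' v dx = −[u'(x) v(x)]_0^7/2 + ∫_0^7/2 u'(x) v'(x) dx.
Thus ∫_0^7/2 u'(x) v'(x) dx = ∫_0^7/2 f(x) v(x) dx + [u'(x) v(x)]_0^7/2.
Choose V so that boundary terms are either known or forced to vanish.
Mixed BC: u(0) = 0 (Dirichlet) and u'(7/2) = 0 (Neumann). Define V = {v ∈ H^1(0, 7/2) : v(0) = 0}. Then [u' v]_0^7/2 = u'(7/2)·v(7/2) − u'(0)·0 = 0.
Weak formulation: find u (satisfying any essential BC) such that ∫_0^7/2 u'(x) v'(x) dx = ∫_0^7/2 f v dx for all v ∈ V (Dirichlet at 0 absorbed into V; the Neumann datum at x = 7/2 is zero, so no boundary term remains).
Substituting f(x) = 4*sin(2*π*x/7), the right-hand side is ∫_0^7/2 (4*sin(2*π*x/7)) v dx.


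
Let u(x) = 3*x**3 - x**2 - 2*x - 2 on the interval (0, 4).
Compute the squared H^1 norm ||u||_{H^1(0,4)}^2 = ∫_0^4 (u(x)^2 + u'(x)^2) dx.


||u||_{H^1}^2 = 196960/7

The H^1 norm (squared) on an interval (0, L) is
  ||u||_{H^1}^2 = ∫_0^L u(x)^2 dx + ∫_0^L u'(x)^2 dx.
Compute u'(x) = 9*x**2 - 2*x - 2.
Then u(x)^2 = 9*x**6 - 6*x**5 - 11*x**4 - 8*x**3 + 8*x**2 + 8*x + 4 and u'(x)^2 = 81*x**4 - 36*x**3 - 32*x**2 + 8*x + 4.
Integrate each monomial from 0 to 4 using ∫_0^4 c·x^n dx = c·4^(n+1)/(n+1):
  ∫_0^4 u(x)^2 dx = ∫_0^4 (9*x^6 - 6*x^5 - 11*x^4 - 8*x^3 + 8*x^2 + 8*x + 4) dx. Term by term:
    ∫_0^4 9*x^6 dx = 147456/7;  ∫_0^4 -6*x^5 dx = -4096;  ∫_0^4 -11*x^4 dx = -11264/5;
    ∫_0^4 -8*x^3 dx = -512;  ∫_0^4 8*x^2 dx = 512/3;  ∫_0^4 8*x dx = 64;
    ∫_0^4 4 dx = 16.
  Sum: 147456/7 − 4096 − 11264/5 − 512 + 512/3 + 64 + 16 = 1517776/105.
  ∫_0^4 u'(x)^2 dx = ∫_0^4 (81*x^4 - 36*x^3 - 32*x^2 + 8*x + 4) dx. Term by term:
    ∫_0^4 81*x^4 dx = 82944/5;  ∫_0^4 -36*x^3 dx = -2304;  ∫_0^4 -32*x^2 dx = -2048/3;
    ∫_0^4 8*x dx = 64;  ∫_0^4 4 dx = 16.
  Sum: 82944/5 − 2304 − 2048/3 + 64 + 16 = 205232/15.
Adding: ||u||_{H^1}^2 = 1517776/105 + 205232/15 = 196960/7.


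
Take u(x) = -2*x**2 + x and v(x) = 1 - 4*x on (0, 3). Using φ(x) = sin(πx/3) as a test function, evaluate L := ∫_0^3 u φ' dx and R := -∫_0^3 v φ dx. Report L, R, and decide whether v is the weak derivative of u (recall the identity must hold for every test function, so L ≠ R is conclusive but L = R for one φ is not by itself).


LHS = 30/π, RHS = 30/π. Yes, v = u' weakly.

u(x) = -2*x**2 + x, classical derivative u'(x) = 1 - 4*x.
φ(x) = sin(πx/3), so φ'(x) = π*cos(π*x/3)/3.
Note φ(0) = φ(3) = 0, so the boundary term u·φ vanishes.
LHS = ∫_0^3 u(x) φ'(x) dx = ∫_0^3 (-2*π*x^2*cos(π*x/3)/3 + π*x*cos(π*x/3)/3) dx. Term by term:
  ∫_0^3 -2*π*x^2*cos(π*x/3)/3 dx = 36/π;  ∫_0^3 π*x*cos(π*x/3)/3 dx = -6/π.
Sum: 36/π − 6/π = 30/π.
So LHS = 30/π.
∫_0^3 v(x) φ(x) dx = ∫_0^3 (-4*x*sin(π*x/3) + sin(π*x/3)) dx. Term by term:
  ∫_0^3 -4*x*sin(π*x/3) dx = -36/π;  ∫_0^3 sin(π*x/3) dx = 6/π.
Sum: -36/π + 6/π = -30/π.
So RHS = -∫_0^3 v(x) φ(x) dx = 30/π.
LHS = RHS, so the identity holds for this test φ.
Moreover u is smooth here and v(x) = u'(x) = 1 - 4*x pointwise, so the identity holds for every test function. Hence v is the weak derivative of u.


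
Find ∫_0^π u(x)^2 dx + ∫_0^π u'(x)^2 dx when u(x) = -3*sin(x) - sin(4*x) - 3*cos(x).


||u||_{H^1(0,π)}^2 = 32/5 + 53*π/2

u'(x) = 3*sin(x) - 3*cos(x) - 4*cos(4*x).
Expand u² and (u')² and integrate term by term on (0, π), using: for integers n ≥ 1, ∫_0^π sin²(nx) dx = ∫_0^π cos²(nx) dx = π/2; for n ≠ n', ∫_0^π sin(nx)sin(n'x) dx = ∫_0^π cos(nx)cos(n'x) dx = 0; and by product-to-sum, ∫_0^π sin(nx)cos(n'x) dx = ½∫_0^π [sin((n+n')x) + sin((n−n')x)] dx, which is 0 when n+n' is even and 2n/(n²−n'²) when n+n' is odd (it need not vanish on (0, π)).
  u² squared terms: (-1)²·∫sin(4x)² dx = 1·π/2 = π/2;  (-3)²·∫cos(x)² dx = 9·π/2 = 9*π/2;  (-3)²·∫sin(x)² dx = 9·π/2 = 9*π/2.
  u² cross terms: 2·(-1)·(-3)·∫sin(4x)·cos(x) dx = 6·(8/15) = 16/5;  2·(-1)·(-3)·∫sin(4x)·sin(x) dx = 6·(0) = 0;  2·(-3)·(-3)·∫cos(x)·sin(x) dx = 18·(0) = 0.
  So ∫_0^π u² dx = π/2 + 9*π/2 + 9*π/2 + 16/5 + 0 + 0 = 16/5 + 19*π/2.
  (u')² squared terms: (-4)²·∫cos(4x)² dx = 16·π/2 = 8*π;  (-3)²·∫cos(x)² dx = 9·π/2 = 9*π/2;  (3)²·∫sin(x)² dx = 9·π/2 = 9*π/2.
  (u')² cross terms: 2·(-4)·(-3)·∫cos(4x)·cos(x) dx = 24·(0) = 0;  2·(-4)·(3)·∫cos(4x)·sin(x) dx = -24·(-2/15) = 16/5;  2·(-3)·(3)·∫cos(x)·sin(x) dx = -18·(0) = 0.
  So ∫_0^π (u')² dx = 8*π + 9*π/2 + 9*π/2 + 0 + 16/5 + 0 = 16/5 + 17*π.
||u||_{H^1}^2 = (16/5 + 19*π/2) + (16/5 + 17*π) = 32/5 + 53*π/2.


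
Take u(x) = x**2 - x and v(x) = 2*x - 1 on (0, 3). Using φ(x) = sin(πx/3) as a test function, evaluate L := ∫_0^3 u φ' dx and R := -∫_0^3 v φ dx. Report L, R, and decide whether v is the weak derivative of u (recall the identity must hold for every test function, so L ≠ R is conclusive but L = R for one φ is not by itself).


LHS = -12/π, RHS = -12/π. Yes, v = u' weakly.

u(x) = x**2 - x, classical derivative u'(x) = 2*x - 1.
φ(x) = sin(πx/3), so φ'(x) = π*cos(π*x/3)/3.
Note φ(0) = φ(3) = 0, so the boundary term u·φ vanishes.
LHS = ∫_0^3 u(x) φ'(x) dx = ∫_0^3 (π*x^2*cos(π*x/3)/3 - π*x*cos(π*x/3)/3) dx. Term by term:
  ∫_0^3 -π*x*cos(π*x/3)/3 dx = 6/π;  ∫_0^3 π*x^2*cos(π*x/3)/3 dx = -18/π.
Sum: 6/π − 18/π = -12/π.
So LHS = -12/π.
∫_0^3 v(x) φ(x) dx = ∫_0^3 (2*x*sin(π*x/3) - sin(π*x/3)) dx. Term by term:
  ∫_0^3 -sin(π*x/3) dx = -6/π;  ∫_0^3 2*x*sin(π*x/3) dx = 18/π.
Sum: -6/π + 18/π = 12/π.
So RHS = -∫_0^3 v(x) φ(x) dx = -12/π.
LHS = RHS, so the identity holds for this test φ.
Moreover u is smooth here and v(x) = u'(x) = 2*x - 1 pointwise, so the identity holds for every test function. Hence v is the weak derivative of u.


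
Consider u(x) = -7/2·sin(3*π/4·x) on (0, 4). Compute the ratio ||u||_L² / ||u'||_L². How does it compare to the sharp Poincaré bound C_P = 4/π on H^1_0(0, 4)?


||u||_L² / ||u'||_L² = 4/(3*π) < C_P = 4/π.

u(x) = -7/2·sin(3*π/4·x), so u'(x) = -21*π*cos(3*π*x/4)/8.
Writing u(x) = A·sin(kπx/L) with A = -7/2 and k = 3, use ∫_0^L sin²(kπx/L) dx = L/2 and ∫_0^L cos²(kπx/L) dx = L/2.
u² = 49/4·sin²(3*π/4·x) and (u')² = 441*π^2/64·cos²(3*π/4·x), and each of sin², cos² integrates to L/2 = 2 over (0, 4).
∫_0^4 u² dx = 49/2, so ||u||_L² = 7*sqrt(2)/2.
∫_0^4 (u')² dx = 441*π^2/32, so ||u'||_L² = 21*sqrt(2)*π/8.
Ratio ||u||_L² / ||u'||_L² = 4/(3*π).
Sharp Poincaré constant on H^1_0(0, 4) is C_P = L/π = 4/π, achieved by sin(π/4·x).
This is the k = 3 harmonic; the ratio L/(kπ) is strictly less than C_P = L/π, consistent with the sharp inequality ||u||_L² ≤ C_P ||u'||_L².


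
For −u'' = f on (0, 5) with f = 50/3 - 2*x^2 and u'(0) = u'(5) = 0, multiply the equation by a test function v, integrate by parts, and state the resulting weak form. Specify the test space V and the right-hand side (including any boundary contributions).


V = H^1(0, 5) (no boundary constraint on v; u is determined up to an additive constant); weak form: ∫_0^5 u'v' dx = ∫_0^5 (50/3 - 2*x^2) v dx for all v ∈ V.

Multiply both sides by a test function v and integrate from 0 to 5:
  ∫_0^5 −u''(x) v(x) dx = ∫_0^5 f(x) v(x) dx.
Integrate the LHS by parts once:
  ∫_0^5 −u'' v dx = −[u'(x) v(x)]_0^5 + ∫_0^5 u'(x) v'(x) dx.
Thus ∫_0^5 u'(x) v'(x) dx = ∫_0^5 f(x) v(x) dx + [u'(x) v(x)]_0^5.
Choose V so that boundary terms are either known or forced to vanish.
u has homogeneous Neumann: u'(0) = u'(5) = 0. So [u' v]_0^5 = 0·v(5) − 0·v(0) = 0 for any v; take V = H^1(0, 5).
Weak formulation: find u (satisfying any essential BC) such that ∫_0^5 u'(x) v'(x) dx = ∫_0^5 f v dx for all v ∈ V (homogeneous Neumann, so boundary terms vanish).
Substituting f(x) = 50/3 - 2*x^2, the right-hand side is ∫_0^5 (50/3 - 2*x^2) v dx.
Compatibility check (pure Neumann): taking v ≡ 1 ∈ V gives 0 = ∫_0^5 f dx + (0) − (0), i.e. ∫_0^5 f dx must equal u'(0) − u'(5) = 0. Indeed ∫_0^5 (50/3 - 2*x^2) dx = 0, so the data are compatible. The solution is then unique only up to an additive constant (fix it e.g. by requiring ∫_0^5 u dx = 0).


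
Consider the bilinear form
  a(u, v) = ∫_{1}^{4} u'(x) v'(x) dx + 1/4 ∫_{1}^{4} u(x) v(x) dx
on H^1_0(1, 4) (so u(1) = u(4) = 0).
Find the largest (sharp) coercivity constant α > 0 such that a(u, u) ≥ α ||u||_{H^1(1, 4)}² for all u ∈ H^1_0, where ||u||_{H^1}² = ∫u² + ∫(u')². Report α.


α = (9/4 + π^2)/(9 + π^2)

Coercivity of a(·,·) on H^1_0(1, 4) means a(u, u) ≥ α ||u||_{H^1}² for every u ∈ H^1_0.
The interval has length L = 3, and Poincaré/coercivity depend only on L. Here a(u, u) = ∫(u')² + (1/4)·∫u².
Here 0 < c = 1/4 < 1. The condition a(u,u) ≥ α||u||_{H^1}² reads (1−α)∫(u')² ≥ (α−c)∫u². Any admissible α is ≤ 1 (rapidly oscillating u have ∫u²/∫(u')² → 0), and α = 1 would force 0 ≥ (1−c)∫u², impossible since c < 1; so 1−α > 0. By the sharp Poincaré inequality on H^1_0 of an interval of length L, ∫(u')² ≥ (π/L)²∫u² with equality for the first sine mode sin(π(x−x₀)/L) (x₀ the left endpoint), so the inequality holds for all u iff (1−α)(π/L)² ≥ α − c, i.e. α ≤ ((π/L)² + c)/((π/L)² + 1) = (1 + c(L/π)²)/(1 + (L/π)²). With (π/L)² = π^2/9 and c = 1/4, the largest admissible constant is α = ((π/L)² + c)/((π/L)² + 1).
Simplifying, α = (9/4 + π^2)/(9 + π^2).


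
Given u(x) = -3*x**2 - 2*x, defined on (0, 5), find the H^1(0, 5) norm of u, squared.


||u||_{H^1}^2 = 28460/3

The H^1 norm (squared) on an interval (0, L) is
  ||u||_{H^1}^2 = ∫_0^L u(x)^2 dx + ∫_0^L u'(x)^2 dx.
Compute u'(x) = -6*x - 2.
Then u(x)^2 = 9*x**4 + 12*x**3 + 4*x**2 and u'(x)^2 = 36*x**2 + 24*x + 4.
Integrate each monomial from 0 to 5 using ∫_0^5 c·x^n dx = c·5^(n+1)/(n+1):
  ∫_0^5 u(x)^2 dx = ∫_0^5 (9*x^4 + 12*x^3 + 4*x^2) dx. Term by term:
    ∫_0^5 9*x^4 dx = 5625;  ∫_0^5 12*x^3 dx = 1875;  ∫_0^5 4*x^2 dx = 500/3.
  Sum: 5625 + 1875 + 500/3 = 23000/3.
  ∫_0^5 u'(x)^2 dx = ∫_0^5 (36*x^2 + 24*x + 4) dx. Term by term:
    ∫_0^5 36*x^2 dx = 1500;  ∫_0^5 24*x dx = 300;  ∫_0^5 4 dx = 20.
  Sum: 1500 + 300 + 20 = 1820.
Adding: ||u||_{H^1}^2 = 23000/3 + 1820 = 28460/3.


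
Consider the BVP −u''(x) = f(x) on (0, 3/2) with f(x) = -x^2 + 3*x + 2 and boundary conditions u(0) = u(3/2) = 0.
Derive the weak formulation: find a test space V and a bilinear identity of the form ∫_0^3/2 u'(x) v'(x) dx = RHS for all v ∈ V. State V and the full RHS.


V = H^1_0(0, 3/2) (so v(0) = v(3/2) = 0); weak form: ∫_0^3/2 u'v' dx = ∫_0^3/2 (-x^2 + 3*x + 2) v dx for all v ∈ V.

Multiply both sides by a test function v and integrate from 0 to 3/2:
  ∫_0^3/2 −u''(x) v(x) dx = ∫_0^3/2 f(x) v(x) dx.
Integrate the LHS by parts once:
  ∫_0^3/2 −u'' v dx = −[u'(x) v(x)]_0^3/2 + ∫_0^3/2 u'(x) v'(x) dx.
Thus ∫_0^3/2 u'(x) v'(x) dx = ∫_0^3/2 f(x) v(x) dx + [u'(x) v(x)]_0^3/2.
Choose V so that boundary terms are either known or forced to vanish.
u is Dirichlet: u(0) = u(3/2) = 0. Let V = H^1_0(0, 3/2); then v(0) = v(3/2) = 0, and [u' v]_0^3/2 = 0.
Weak formulation: find u (satisfying any essential BC) such that ∫_0^3/2 u'(x) v'(x) dx = ∫_0^3/2 f v dx for all v ∈ V.
Substituting f(x) = -x^2 + 3*x + 2, the right-hand side is ∫_0^3/2 (-x^2 + 3*x + 2) v dx.


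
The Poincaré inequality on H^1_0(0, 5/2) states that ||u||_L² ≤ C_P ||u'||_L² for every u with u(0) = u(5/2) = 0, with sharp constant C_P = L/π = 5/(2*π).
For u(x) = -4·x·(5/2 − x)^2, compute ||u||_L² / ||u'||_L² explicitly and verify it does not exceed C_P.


||u||_L² / ||u'||_L² = 5*sqrt(14)/28 < C_P = 5/(2*π).

u(x) = -4·x·(5/2 − x)^2, so u'(x) = (5 - 6*x)*(2*x - 5).
u(x) = -4·x·(5/2 − x)^2 vanishes at x = 0 and x = 5/2, so u ∈ H^1_0(0, 5/2). Differentiate via the product rule and integrate the resulting polynomials term by term.
  ∫_0^5/2 u² dx = ∫_0^5/2 (16*x^6 - 160*x^5 + 600*x^4 - 1000*x^3 + 625*x^2) dx. Term by term:
    ∫_0^5/2 16*x^6 dx = 78125/56;  ∫_0^5/2 -160*x^5 dx = -78125/12;  ∫_0^5/2 600*x^4 dx = 46875/4;
    ∫_0^5/2 -1000*x^3 dx = -78125/8;  ∫_0^5/2 625*x^2 dx = 78125/24.
  Sum: 78125/56 − 78125/12 + 46875/4 − 78125/8 + 78125/24 = 15625/168.
  ∫_0^5/2 (u')² dx = ∫_0^5/2 (144*x^4 - 960*x^3 + 2200*x^2 - 2000*x + 625) dx. Term by term:
    ∫_0^5/2 144*x^4 dx = 5625/2;  ∫_0^5/2 -960*x^3 dx = -9375;  ∫_0^5/2 2200*x^2 dx = 34375/3;
    ∫_0^5/2 -2000*x dx = -6250;  ∫_0^5/2 625 dx = 3125/2.
  Sum: 5625/2 − 9375 + 34375/3 − 6250 + 3125/2 = 625/3.
∫_0^5/2 u² dx = 15625/168, so ||u||_L² = 125*sqrt(42)/84.
∫_0^5/2 (u')² dx = 625/3, so ||u'||_L² = 25*sqrt(3)/3.
Ratio ||u||_L² / ||u'||_L² = 5*sqrt(14)/28.
Sharp Poincaré constant on H^1_0(0, 5/2) is C_P = L/π = 5/(2*π), achieved by sin(2*π/5·x).
A polynomial bump cannot attain the sharp Poincaré constant (only the first sine eigenfunction does), so the ratio is strictly less than C_P, consistent with ||u||_L² ≤ C_P ||u'||_L².


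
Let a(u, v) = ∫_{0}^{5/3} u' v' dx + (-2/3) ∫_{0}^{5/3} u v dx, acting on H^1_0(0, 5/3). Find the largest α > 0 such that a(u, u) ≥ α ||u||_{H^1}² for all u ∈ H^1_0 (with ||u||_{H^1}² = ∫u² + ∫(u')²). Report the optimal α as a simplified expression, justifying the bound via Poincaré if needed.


α = (-50 + 27*π^2)/(3*(25 + 9*π^2))

Coercivity of a(·,·) on H^1_0(0, 5/3) means a(u, u) ≥ α ||u||_{H^1}² for every u ∈ H^1_0.
The interval has length L = 5/3, and Poincaré/coercivity depend only on L. Here a(u, u) = ∫(u')² + (-2/3)·∫u².
Here c = -2/3 < 0 with |c| < (π/L)² = 9*π^2/25, so coercivity still holds. The condition a(u,u) ≥ α||u||_{H^1}² reads (1−α)∫(u')² ≥ (α−c)∫u². Any admissible α is ≤ 1 (rapidly oscillating u have ∫u²/∫(u')² → 0), and α = 1 would force 0 ≥ (1−c)∫u², impossible since c < 1; so 1−α > 0. By the sharp Poincaré inequality on H^1_0 of an interval of length L, ∫(u')² ≥ (π/L)²∫u² with equality for the first sine mode sin(π(x−x₀)/L) (x₀ the left endpoint), so the inequality holds for all u iff (1−α)(π/L)² ≥ α − c, i.e. α ≤ ((π/L)² + c)/((π/L)² + 1) = (1 + c(L/π)²)/(1 + (L/π)²). (Direct route, valid since c ≤ 0: Poincaré gives c∫u² ≥ c(L/π)²∫(u')², so a(u,u) ≥ (1 + c(L/π)²)∫(u')², while ||u||_{H^1}² ≤ (1 + (L/π)²)∫(u')²; dividing yields the same α.) With (π/L)² = 9*π^2/25 and c = -2/3, the largest admissible constant is α = ((π/L)² + c)/((π/L)² + 1).
Simplifying, α = (-50 + 27*π^2)/(3*(25 + 9*π^2)).


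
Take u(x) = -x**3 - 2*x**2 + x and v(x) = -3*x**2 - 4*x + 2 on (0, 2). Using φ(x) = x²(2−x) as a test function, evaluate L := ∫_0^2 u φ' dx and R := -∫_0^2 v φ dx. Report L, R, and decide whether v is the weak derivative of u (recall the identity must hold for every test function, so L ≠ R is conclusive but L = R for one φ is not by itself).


LHS = 172/15, RHS = 152/15. No, v is not the weak derivative of u.

u(x) = -x**3 - 2*x**2 + x, classical derivative u'(x) = -3*x**2 - 4*x + 1.
φ(x) = x²(2−x), so φ'(x) = x*(4 - 3*x).
Note φ(0) = φ(2) = 0, so the boundary term u·φ vanishes.
LHS = ∫_0^2 u(x) φ'(x) dx = ∫_0^2 (3*x^5 + 2*x^4 - 11*x^3 + 4*x^2) dx. Term by term:
  ∫_0^2 3*x^5 dx = 32;  ∫_0^2 2*x^4 dx = 64/5;  ∫_0^2 -11*x^3 dx = -44;
  ∫_0^2 4*x^2 dx = 32/3.
Sum: 32 + 64/5 − 44 + 32/3 = 172/15.
So LHS = 172/15.
∫_0^2 v(x) φ(x) dx = ∫_0^2 (3*x^5 - 2*x^4 - 10*x^3 + 4*x^2) dx. Term by term:
  ∫_0^2 3*x^5 dx = 32;  ∫_0^2 -2*x^4 dx = -64/5;  ∫_0^2 -10*x^3 dx = -40;
  ∫_0^2 4*x^2 dx = 32/3.
Sum: 32 − 64/5 − 40 + 32/3 = -152/15.
So RHS = -∫_0^2 v(x) φ(x) dx = 152/15.
LHS − RHS = 4/3 ≠ 0, so the identity fails.
(For a valid weak derivative the identity must hold for EVERY test function, in particular this one. The failure shows v is NOT the weak derivative of u.)
Correct weak derivative would be u'(x) = -3*x**2 - 4*x + 1.


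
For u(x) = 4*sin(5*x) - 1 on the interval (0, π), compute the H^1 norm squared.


||u||_{H^1(0,π)}^2 = -16/5 + 209*π

u'(x) = 20*cos(5*x).
Expand u² and (u')² and integrate term by term on (0, π), using: for integers n ≥ 1, ∫_0^π sin²(nx) dx = ∫_0^π cos²(nx) dx = π/2; for n ≠ n', ∫_0^π sin(nx)sin(n'x) dx = ∫_0^π cos(nx)cos(n'x) dx = 0; and by product-to-sum, ∫_0^π sin(nx)cos(n'x) dx = ½∫_0^π [sin((n+n')x) + sin((n−n')x)] dx, which is 0 when n+n' is even and 2n/(n²−n'²) when n+n' is odd (it need not vanish on (0, π)). For the constant mode: ∫_0^π 1 dx = π, ∫_0^π cos(nx) dx = 0, ∫_0^π sin(nx) dx = (1−(−1)^n)/n.
  u² squared terms: (-1)²·∫1 dx = 1·π = π;  (4)²·∫sin(5x)² dx = 16·π/2 = 8*π.
  u² cross terms: 2·(-1)·(4)·∫1·sin(5x) dx = -8·(2/5) = -16/5.
  So ∫_0^π u² dx = π + 8*π − 16/5 = -16/5 + 9*π.
  (u')² squared terms: (20)²·∫cos(5x)² dx = 400·π/2 = 200*π.
  So ∫_0^π (u')² dx = 200*π.
||u||_{H^1}^2 = (-16/5 + 9*π) + (200*π) = -16/5 + 209*π.


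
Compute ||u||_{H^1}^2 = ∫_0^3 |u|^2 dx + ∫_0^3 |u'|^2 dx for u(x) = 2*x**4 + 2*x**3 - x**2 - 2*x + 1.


||u||_{H^1}^2 = 1556031/35

The H^1 norm (squared) on an interval (0, L) is
  ||u||_{H^1}^2 = ∫_0^L u(x)^2 dx + ∫_0^L u'(x)^2 dx.
Compute u'(x) = 8*x**3 + 6*x**2 - 2*x - 2.
Then u(x)^2 = 4*x**8 + 8*x**7 - 12*x**5 - 3*x**4 + 8*x**3 + 2*x**2 - 4*x + 1 and u'(x)^2 = 64*x**6 + 96*x**5 + 4*x**4 - 56*x**3 - 20*x**2 + 8*x + 4.
Integrate each monomial from 0 to 3 using ∫_0^3 c·x^n dx = c·3^(n+1)/(n+1):
  ∫_0^3 u(x)^2 dx = ∫_0^3 (4*x^8 + 8*x^7 - 12*x^5 - 3*x^4 + 8*x^3 + 2*x^2 - 4*x + 1) dx. Term by term:
    ∫_0^3 4*x^8 dx = 8748;  ∫_0^3 8*x^7 dx = 6561;  ∫_0^3 -12*x^5 dx = -1458;
    ∫_0^3 -3*x^4 dx = -729/5;  ∫_0^3 8*x^3 dx = 162;  ∫_0^3 2*x^2 dx = 18;
    ∫_0^3 -4*x dx = -18;  ∫_0^3 1 dx = 3.
  Sum: 8748 + 6561 − 1458 − 729/5 + 162 + 18 − 18 + 3 = 69351/5.
  ∫_0^3 u'(x)^2 dx = ∫_0^3 (64*x^6 + 96*x^5 + 4*x^4 - 56*x^3 - 20*x^2 + 8*x + 4) dx. Term by term:
    ∫_0^3 64*x^6 dx = 139968/7;  ∫_0^3 96*x^5 dx = 11664;  ∫_0^3 4*x^4 dx = 972/5;
    ∫_0^3 -56*x^3 dx = -1134;  ∫_0^3 -20*x^2 dx = -180;  ∫_0^3 8*x dx = 36;
    ∫_0^3 4 dx = 12.
  Sum: 139968/7 + 11664 + 972/5 − 1134 − 180 + 36 + 12 = 1070574/35.
Adding: ||u||_{H^1}^2 = 69351/5 + 1070574/35 = 1556031/35.


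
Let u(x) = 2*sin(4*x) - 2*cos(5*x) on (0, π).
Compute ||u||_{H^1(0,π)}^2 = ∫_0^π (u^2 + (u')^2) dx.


||u||_{H^1(0,π)}^2 = 1664/9 + 86*π

u'(x) = 10*sin(5*x) + 8*cos(4*x).
Expand u² and (u')² and integrate term by term on (0, π), using: for integers n ≥ 1, ∫_0^π sin²(nx) dx = ∫_0^π cos²(nx) dx = π/2; for n ≠ n', ∫_0^π sin(nx)sin(n'x) dx = ∫_0^π cos(nx)cos(n'x) dx = 0; and by product-to-sum, ∫_0^π sin(nx)cos(n'x) dx = ½∫_0^π [sin((n+n')x) + sin((n−n')x)] dx, which is 0 when n+n' is even and 2n/(n²−n'²) when n+n' is odd (it need not vanish on (0, π)).
  u² squared terms: (-2)²·∫cos(5x)² dx = 4·π/2 = 2*π;  (2)²·∫sin(4x)² dx = 4·π/2 = 2*π.
  u² cross terms: 2·(-2)·(2)·∫cos(5x)·sin(4x) dx = -8·(-8/9) = 64/9.
  So ∫_0^π u² dx = 2*π + 2*π + 64/9 = 64/9 + 4*π.
  (u')² squared terms: (8)²·∫cos(4x)² dx = 64·π/2 = 32*π;  (10)²·∫sin(5x)² dx = 100·π/2 = 50*π.
  (u')² cross terms: 2·(8)·(10)·∫cos(4x)·sin(5x) dx = 160·(10/9) = 1600/9.
  So ∫_0^π (u')² dx = 32*π + 50*π + 1600/9 = 1600/9 + 82*π.
||u||_{H^1}^2 = (64/9 + 4*π) + (1600/9 + 82*π) = 1664/9 + 86*π.
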